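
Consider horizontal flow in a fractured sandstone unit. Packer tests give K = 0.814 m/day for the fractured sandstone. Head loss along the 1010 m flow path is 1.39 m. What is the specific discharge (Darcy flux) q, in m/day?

Hydraulic gradient i = Δh / L = 1.39 / 1010 = 0.001376.
Specific discharge q = K · i = 0.8140 × 0.001376 = 0.001120 m/day.

0.00112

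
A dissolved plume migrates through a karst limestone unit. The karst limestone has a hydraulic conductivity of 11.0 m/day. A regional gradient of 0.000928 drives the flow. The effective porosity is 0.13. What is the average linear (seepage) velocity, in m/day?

Hydraulic gradient i = 0.000928.
Darcy flux q = K · i = 11.00 × 0.0009280 = 0.01021 m/day.
Seepage velocity v = q / n_e = 0.01021 / 0.13 = 0.07852 m/day.

0.0785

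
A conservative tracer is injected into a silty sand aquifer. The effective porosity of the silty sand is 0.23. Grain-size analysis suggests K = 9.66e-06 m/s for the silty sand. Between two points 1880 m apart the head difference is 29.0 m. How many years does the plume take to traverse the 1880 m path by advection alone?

Convert K: 9.66e-06 m/s × 86400 = 0.8346 m/day.
Hydraulic gradient i = Δh / L = 29.0 / 1880 = 0.01543.
Darcy flux q = K · i = 0.8346 × 0.01543 = 0.01287 m/day.
Seepage velocity v = q / n_e = 0.01287 / 0.23 = 0.05598 m/day.
Travel time t = L / v = 1880 / 0.05598 = 33586 days = 91.95 years.

92.0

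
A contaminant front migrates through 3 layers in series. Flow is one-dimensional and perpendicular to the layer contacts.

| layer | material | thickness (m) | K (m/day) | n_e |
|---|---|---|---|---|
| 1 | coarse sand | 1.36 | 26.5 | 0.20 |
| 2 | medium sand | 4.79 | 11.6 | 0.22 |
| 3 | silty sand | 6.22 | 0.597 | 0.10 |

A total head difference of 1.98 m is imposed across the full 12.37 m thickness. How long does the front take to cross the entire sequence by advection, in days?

10.7

With flow normal to the layers, continuity requires the same specific discharge q through every layer.
Σ(b_i/K_i) = 1.36/26.5 + 4.79/11.6 + 6.22/0.597 = 10.88 d.
q = Δh / Σ(b_i/K_i) = 1.98 / 10.88 = 0.1819 m/day.
In each layer the seepage velocity is v_i = q/n_i, so the layer transit time is t_i = b_i·n_i / q:
  layer 1 (coarse sand): t_1 = 1.36 × 0.20 / 0.1819 = 1.495 d
  layer 2 (medium sand): t_2 = 4.79 × 0.22 / 0.1819 = 5.792 d
  layer 3 (silty sand): t_3 = 6.22 × 0.10 / 0.1819 = 3.419 d
Total t = Σ t_i = 10.71 days.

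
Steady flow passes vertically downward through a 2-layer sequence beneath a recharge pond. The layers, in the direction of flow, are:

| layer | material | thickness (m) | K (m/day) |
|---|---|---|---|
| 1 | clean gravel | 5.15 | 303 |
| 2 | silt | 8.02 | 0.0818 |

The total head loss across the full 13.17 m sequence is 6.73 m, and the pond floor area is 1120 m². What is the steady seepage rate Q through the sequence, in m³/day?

Flow is perpendicular to layering, so the layers act in series and the equivalent K is the thickness-weighted harmonic mean.
Total thickness L = 5.15 + 8.02 = 13.17 m.
Σ(b_i/K_i) = 5.15/303 + 8.02/0.0818 = 98.06 d.
K_eq = L / Σ(b_i/K_i) = 13.17 / 98.06 = 0.1343 m/day.
Q = K_eq · A · (Δh/L) = 0.1343 × 1120 × (6.73/13.17) = 76.87 m³/day.

76.9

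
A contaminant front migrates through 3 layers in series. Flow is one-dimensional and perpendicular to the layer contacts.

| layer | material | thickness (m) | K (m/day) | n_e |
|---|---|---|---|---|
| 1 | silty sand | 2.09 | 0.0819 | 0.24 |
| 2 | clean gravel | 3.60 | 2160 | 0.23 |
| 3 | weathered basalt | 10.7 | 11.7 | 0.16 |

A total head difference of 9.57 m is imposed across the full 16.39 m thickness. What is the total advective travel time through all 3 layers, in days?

With flow normal to the layers, continuity requires the same specific discharge q through every layer.
Σ(b_i/K_i) = 2.09/0.0819 + 3.60/2160 + 10.7/11.7 = 26.44 d.
q = Δh / Σ(b_i/K_i) = 9.57 / 26.44 = 0.3620 m/day.
In each layer the seepage velocity is v_i = q/n_i, so the layer transit time is t_i = b_i·n_i / q:
  layer 1 (silty sand): t_1 = 2.09 × 0.24 / 0.3620 = 1.386 d
  layer 2 (clean gravel): t_2 = 3.60 × 0.23 / 0.3620 = 2.287 d
  layer 3 (weathered basalt): t_3 = 10.7 × 0.16 / 0.3620 = 4.729 d
Total t = Σ t_i = 8.402 days.

8.40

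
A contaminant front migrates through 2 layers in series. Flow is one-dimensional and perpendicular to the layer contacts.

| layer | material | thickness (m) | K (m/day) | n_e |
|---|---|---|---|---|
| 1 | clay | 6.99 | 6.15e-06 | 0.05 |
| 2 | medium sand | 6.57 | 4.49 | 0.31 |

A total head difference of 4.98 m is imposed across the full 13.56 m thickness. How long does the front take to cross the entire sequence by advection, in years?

1490

With flow normal to the layers, continuity requires the same specific discharge q through every layer.
Σ(b_i/K_i) = 6.99/6.15e-06 + 6.57/4.49 = 1.137e+06 d.
q = Δh / Σ(b_i/K_i) = 4.98 / 1.137e+06 = 4.382e-06 m/day.
In each layer the seepage velocity is v_i = q/n_i, so the layer transit time is t_i = b_i·n_i / q:
  layer 1 (clay): t_1 = 6.99 × 0.05 / 4.382e-06 = 79766 d
  layer 2 (medium sand): t_2 = 6.57 × 0.31 / 4.382e-06 = 4.648e+05 d
Total t = Σ t_i = 5.446e+05 days = 1491 years.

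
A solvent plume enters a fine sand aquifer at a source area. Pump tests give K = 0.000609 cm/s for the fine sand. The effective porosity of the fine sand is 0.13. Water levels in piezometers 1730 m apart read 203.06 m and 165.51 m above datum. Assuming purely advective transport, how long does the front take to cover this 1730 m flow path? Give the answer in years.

53.9

Convert K: 0.000609 cm/s × 864 = 0.5262 m/day.
Hydraulic gradient i = (203.06 − 165.51) / 1730 = 37.55 / 1730 = 0.02171.
Darcy flux q = K · i = 0.5262 × 0.02171 = 0.01142 m/day.
Seepage velocity v = q / n_e = 0.01142 / 0.13 = 0.08785 m/day.
Travel time t = L / v = 1730 / 0.08785 = 19692 days = 53.91 years.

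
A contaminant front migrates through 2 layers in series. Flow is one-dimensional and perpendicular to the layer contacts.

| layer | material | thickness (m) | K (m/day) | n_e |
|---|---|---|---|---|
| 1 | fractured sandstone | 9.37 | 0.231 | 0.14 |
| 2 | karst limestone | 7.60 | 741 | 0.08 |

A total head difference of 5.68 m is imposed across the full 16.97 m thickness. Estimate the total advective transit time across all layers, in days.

With flow normal to the layers, continuity requires the same specific discharge q through every layer.
Σ(b_i/K_i) = 9.37/0.231 + 7.60/741 = 40.57 d.
q = Δh / Σ(b_i/K_i) = 5.68 / 40.57 = 0.1400 m/day.
In each layer the seepage velocity is v_i = q/n_i, so the layer transit time is t_i = b_i·n_i / q:
  layer 1 (fractured sandstone): t_1 = 9.37 × 0.14 / 0.1400 = 9.370 d
  layer 2 (karst limestone): t_2 = 7.60 × 0.08 / 0.1400 = 4.343 d
Total t = Σ t_i = 13.71 days.

13.7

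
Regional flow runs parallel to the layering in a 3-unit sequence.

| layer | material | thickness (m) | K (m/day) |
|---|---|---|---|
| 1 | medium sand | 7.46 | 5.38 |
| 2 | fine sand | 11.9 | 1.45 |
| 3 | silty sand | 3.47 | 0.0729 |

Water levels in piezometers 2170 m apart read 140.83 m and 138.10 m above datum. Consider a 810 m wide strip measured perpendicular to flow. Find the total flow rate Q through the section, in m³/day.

58.7

Flow is parallel to layering, so each bed carries its own Darcy discharge and the transmissivities add.
Σ(K_i·b_i) = 5.38×7.46 + 1.45×11.9 + 0.0729×3.47 = 57.64 m²/day.
Hydraulic gradient i = (140.83 − 138.10) / 2170 = 2.73 / 2170 = 0.001258.
Q = Σ(K_i·b_i) · W · i = 57.64 × 810 × 0.001258 = 58.74 m³/day.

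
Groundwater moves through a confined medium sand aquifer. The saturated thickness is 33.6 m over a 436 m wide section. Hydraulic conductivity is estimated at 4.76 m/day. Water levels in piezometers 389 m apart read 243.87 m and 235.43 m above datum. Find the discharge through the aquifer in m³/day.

Cross-sectional area A = 436 × 33.6 = 14650 m².
Hydraulic gradient i = (243.87 − 235.43) / 389 = 8.44 / 389 = 0.02170.
Darcy's law: Q = K · A · i = 4.760 × 14650 × 0.02170 = 1513 m³/day.

1510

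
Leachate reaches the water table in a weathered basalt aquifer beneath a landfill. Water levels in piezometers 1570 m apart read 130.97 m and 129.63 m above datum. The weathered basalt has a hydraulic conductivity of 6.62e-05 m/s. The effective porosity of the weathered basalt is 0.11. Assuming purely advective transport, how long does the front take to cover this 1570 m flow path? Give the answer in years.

Convert K: 6.62e-05 m/s × 86400 = 5.720 m/day.
Hydraulic gradient i = (130.97 − 129.63) / 1570 = 1.34 / 1570 = 0.0008535.
Darcy flux q = K · i = 5.720 × 0.0008535 = 0.004882 m/day.
Seepage velocity v = q / n_e = 0.004882 / 0.11 = 0.04438 m/day.
Travel time t = L / v = 1570 / 0.04438 = 35377 days = 96.86 years.

96.9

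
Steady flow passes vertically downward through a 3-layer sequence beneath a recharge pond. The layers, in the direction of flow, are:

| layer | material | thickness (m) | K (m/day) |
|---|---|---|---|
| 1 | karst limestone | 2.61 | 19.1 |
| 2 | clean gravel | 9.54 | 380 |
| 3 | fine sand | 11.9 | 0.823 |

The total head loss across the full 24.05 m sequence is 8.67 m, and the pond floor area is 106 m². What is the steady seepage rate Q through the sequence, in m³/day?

62.9

Flow is perpendicular to layering, so the layers act in series and the equivalent K is the thickness-weighted harmonic mean.
Total thickness L = 2.61 + 9.54 + 11.9 = 24.05 m.
Σ(b_i/K_i) = 2.61/19.1 + 9.54/380 + 11.9/0.823 = 14.62 d.
K_eq = L / Σ(b_i/K_i) = 24.05 / 14.62 = 1.645 m/day.
Q = K_eq · A · (Δh/L) = 1.645 × 106 × (8.67/24.05) = 62.86 m³/day.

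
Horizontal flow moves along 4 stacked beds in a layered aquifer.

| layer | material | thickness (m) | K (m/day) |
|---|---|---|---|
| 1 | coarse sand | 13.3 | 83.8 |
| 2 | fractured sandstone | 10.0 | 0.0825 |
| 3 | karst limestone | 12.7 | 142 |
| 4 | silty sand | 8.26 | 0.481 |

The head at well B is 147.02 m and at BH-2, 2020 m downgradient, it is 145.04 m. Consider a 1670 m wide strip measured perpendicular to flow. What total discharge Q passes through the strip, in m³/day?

Flow is parallel to layering, so each bed carries its own Darcy discharge and the transmissivities add.
Σ(K_i·b_i) = 83.8×13.3 + 0.0825×10.0 + 142×12.7 + 0.481×8.26 = 2923 m²/day.
Hydraulic gradient i = (147.02 − 145.04) / 2020 = 1.98 / 2020 = 0.0009802.
Q = Σ(K_i·b_i) · W · i = 2923 × 1670 × 0.0009802 = 4784 m³/day.

4780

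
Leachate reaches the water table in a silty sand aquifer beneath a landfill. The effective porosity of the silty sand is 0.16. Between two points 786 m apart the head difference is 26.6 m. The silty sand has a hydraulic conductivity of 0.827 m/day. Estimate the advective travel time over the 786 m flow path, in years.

12.3

Hydraulic gradient i = Δh / L = 26.6 / 786 = 0.03384.
Darcy flux q = K · i = 0.8270 × 0.03384 = 0.02799 m/day.
Seepage velocity v = q / n_e = 0.02799 / 0.16 = 0.1749 m/day.
Travel time t = L / v = 786 / 0.1749 = 4493 days = 12.30 years.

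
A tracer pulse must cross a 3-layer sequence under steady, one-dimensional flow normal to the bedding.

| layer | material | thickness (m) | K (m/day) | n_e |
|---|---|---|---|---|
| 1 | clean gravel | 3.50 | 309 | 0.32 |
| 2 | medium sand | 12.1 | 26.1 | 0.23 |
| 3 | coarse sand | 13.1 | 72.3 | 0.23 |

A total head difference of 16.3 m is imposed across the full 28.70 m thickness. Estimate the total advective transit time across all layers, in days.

0.278

With flow normal to the layers, continuity requires the same specific discharge q through every layer.
Σ(b_i/K_i) = 3.50/309 + 12.1/26.1 + 13.1/72.3 = 0.6561 d.
q = Δh / Σ(b_i/K_i) = 16.3 / 0.6561 = 24.84 m/day.
In each layer the seepage velocity is v_i = q/n_i, so the layer transit time is t_i = b_i·n_i / q:
  layer 1 (clean gravel): t_1 = 3.50 × 0.32 / 24.84 = 0.04508 d
  layer 2 (medium sand): t_2 = 12.1 × 0.23 / 24.84 = 0.1120 d
  layer 3 (coarse sand): t_3 = 13.1 × 0.23 / 24.84 = 0.1213 d
Total t = Σ t_i = 0.2784 days.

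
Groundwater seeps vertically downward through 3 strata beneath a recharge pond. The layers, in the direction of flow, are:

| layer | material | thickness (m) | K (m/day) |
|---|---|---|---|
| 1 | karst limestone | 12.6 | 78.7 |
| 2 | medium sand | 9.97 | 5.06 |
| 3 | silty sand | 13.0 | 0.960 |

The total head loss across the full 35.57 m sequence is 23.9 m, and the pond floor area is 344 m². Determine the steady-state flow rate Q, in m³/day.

525

Flow is perpendicular to layering, so the layers act in series and the equivalent K is the thickness-weighted harmonic mean.
Total thickness L = 12.6 + 9.97 + 13.0 = 35.57 m.
Σ(b_i/K_i) = 12.6/78.7 + 9.97/5.06 + 13.0/0.960 = 15.67 d.
K_eq = L / Σ(b_i/K_i) = 35.57 / 15.67 = 2.270 m/day.
Q = K_eq · A · (Δh/L) = 2.270 × 344 × (23.9/35.57) = 524.6 m³/day.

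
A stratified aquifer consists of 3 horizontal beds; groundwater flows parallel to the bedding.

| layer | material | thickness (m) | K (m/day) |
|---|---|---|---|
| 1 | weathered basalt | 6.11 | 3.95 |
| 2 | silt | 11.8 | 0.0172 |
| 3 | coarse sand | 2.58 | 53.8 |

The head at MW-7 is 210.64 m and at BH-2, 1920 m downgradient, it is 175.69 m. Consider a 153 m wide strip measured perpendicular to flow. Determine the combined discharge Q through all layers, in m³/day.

454

Flow is parallel to layering, so each bed carries its own Darcy discharge and the transmissivities add.
Σ(K_i·b_i) = 3.95×6.11 + 0.0172×11.8 + 53.8×2.58 = 163.1 m²/day.
Hydraulic gradient i = (210.64 − 175.69) / 1920 = 34.95 / 1920 = 0.01820.
Q = Σ(K_i·b_i) · W · i = 163.1 × 153 × 0.01820 = 454.4 m³/day.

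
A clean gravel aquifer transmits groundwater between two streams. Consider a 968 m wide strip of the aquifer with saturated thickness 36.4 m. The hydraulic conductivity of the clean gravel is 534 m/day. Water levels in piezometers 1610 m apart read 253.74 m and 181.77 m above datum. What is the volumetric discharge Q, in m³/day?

Cross-sectional area A = 968 × 36.4 = 35235 m².
Hydraulic gradient i = (253.74 − 181.77) / 1610 = 71.97 / 1610 = 0.04470.
Darcy's law: Q = K · A · i = 534.0 × 35235 × 0.04470 = 8.411e+05 m³/day.

841000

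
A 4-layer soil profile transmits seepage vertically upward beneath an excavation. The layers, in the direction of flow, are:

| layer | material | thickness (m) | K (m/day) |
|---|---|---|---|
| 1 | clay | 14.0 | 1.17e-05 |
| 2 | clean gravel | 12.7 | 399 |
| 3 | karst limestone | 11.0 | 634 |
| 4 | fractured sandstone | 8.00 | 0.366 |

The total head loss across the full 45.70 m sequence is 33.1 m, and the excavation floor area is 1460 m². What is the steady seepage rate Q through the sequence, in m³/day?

Flow is perpendicular to layering, so the layers act in series and the equivalent K is the thickness-weighted harmonic mean.
Total thickness L = 14.0 + 12.7 + 11.0 + 8.00 = 45.70 m.
Σ(b_i/K_i) = 14.0/1.17e-05 + 12.7/399 + 11.0/634 + 8.00/0.366 = 1.197e+06 d.
K_eq = L / Σ(b_i/K_i) = 45.70 / 1.197e+06 = 3.819e-05 m/day.
Q = K_eq · A · (Δh/L) = 3.819e-05 × 1460 × (33.1/45.70) = 0.04039 m³/day.

0.0404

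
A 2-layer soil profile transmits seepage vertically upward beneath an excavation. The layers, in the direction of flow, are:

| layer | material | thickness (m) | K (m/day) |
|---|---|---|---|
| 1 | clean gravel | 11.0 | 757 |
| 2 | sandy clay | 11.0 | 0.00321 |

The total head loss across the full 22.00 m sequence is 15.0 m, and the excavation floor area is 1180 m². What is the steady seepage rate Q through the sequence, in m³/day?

5.17

Flow is perpendicular to layering, so the layers act in series and the equivalent K is the thickness-weighted harmonic mean.
Total thickness L = 11.0 + 11.0 = 22.00 m.
Σ(b_i/K_i) = 11.0/757 + 11.0/0.00321 = 3427 d.
K_eq = L / Σ(b_i/K_i) = 22.00 / 3427 = 0.006420 m/day.
Q = K_eq · A · (Δh/L) = 0.006420 × 1180 × (15.0/22.00) = 5.165 m³/day.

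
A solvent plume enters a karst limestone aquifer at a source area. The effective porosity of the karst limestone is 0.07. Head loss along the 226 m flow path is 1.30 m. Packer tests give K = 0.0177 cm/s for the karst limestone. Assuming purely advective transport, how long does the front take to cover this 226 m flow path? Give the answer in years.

Convert K: 0.0177 cm/s × 864 = 15.29 m/day.
Hydraulic gradient i = Δh / L = 1.30 / 226 = 0.005752.
Darcy flux q = K · i = 15.29 × 0.005752 = 0.08797 m/day.
Seepage velocity v = q / n_e = 0.08797 / 0.07 = 1.257 m/day.
Travel time t = L / v = 226 / 1.257 = 179.8 days = 0.4924 years.

0.492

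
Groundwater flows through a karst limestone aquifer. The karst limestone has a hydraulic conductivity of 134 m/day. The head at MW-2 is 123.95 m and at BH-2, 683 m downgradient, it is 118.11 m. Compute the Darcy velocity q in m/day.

Hydraulic gradient i = (123.95 − 118.11) / 683 = 5.84 / 683 = 0.008551.
Specific discharge q = K · i = 134.0 × 0.008551 = 1.146 m/day.

1.15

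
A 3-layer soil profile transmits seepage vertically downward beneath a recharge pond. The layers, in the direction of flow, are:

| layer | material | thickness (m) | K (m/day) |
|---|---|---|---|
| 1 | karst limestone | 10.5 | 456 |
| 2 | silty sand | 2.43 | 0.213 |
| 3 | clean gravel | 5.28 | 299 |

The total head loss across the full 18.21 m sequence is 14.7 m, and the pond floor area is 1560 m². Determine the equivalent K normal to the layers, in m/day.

1.59

Flow is perpendicular to layering, so the layers act in series and the equivalent K is the thickness-weighted harmonic mean.
Total thickness L = 10.5 + 2.43 + 5.28 = 18.21 m.
Σ(b_i/K_i) = 10.5/456 + 2.43/0.213 + 5.28/299 = 11.45 d.
K_eq = L / Σ(b_i/K_i) = 18.21 / 11.45 = 1.591 m/day.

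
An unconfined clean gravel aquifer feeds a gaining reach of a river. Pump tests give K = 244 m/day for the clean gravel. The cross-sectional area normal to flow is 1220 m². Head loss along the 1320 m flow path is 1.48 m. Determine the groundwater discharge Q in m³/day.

334

Hydraulic gradient i = Δh / L = 1.48 / 1320 = 0.001121.
Darcy's law: Q = K · A · i = 244.0 × 1220 × 0.001121 = 333.8 m³/day.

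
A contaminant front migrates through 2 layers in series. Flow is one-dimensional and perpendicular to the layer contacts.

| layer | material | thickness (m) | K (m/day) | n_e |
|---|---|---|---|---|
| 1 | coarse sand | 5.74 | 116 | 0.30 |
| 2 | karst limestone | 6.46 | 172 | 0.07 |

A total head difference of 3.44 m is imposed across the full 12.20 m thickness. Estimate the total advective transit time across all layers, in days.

0.0550

With flow normal to the layers, continuity requires the same specific discharge q through every layer.
Σ(b_i/K_i) = 5.74/116 + 6.46/172 = 0.08704 d.
q = Δh / Σ(b_i/K_i) = 3.44 / 0.08704 = 39.52 m/day.
In each layer the seepage velocity is v_i = q/n_i, so the layer transit time is t_i = b_i·n_i / q:
  layer 1 (coarse sand): t_1 = 5.74 × 0.30 / 39.52 = 0.04357 d
  layer 2 (karst limestone): t_2 = 6.46 × 0.07 / 39.52 = 0.01144 d
Total t = Σ t_i = 0.05501 days.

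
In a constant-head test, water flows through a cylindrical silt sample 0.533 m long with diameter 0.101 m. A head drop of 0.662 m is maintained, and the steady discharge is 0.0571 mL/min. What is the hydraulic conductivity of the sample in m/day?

0.00826

Cross-sectional area A = π·(d/2)² = π × (0.101/2)² = 0.008012 m².
Convert discharge: 0.0571 mL/min = 9.517e-10 m³/s.
Darcy's law rearranged: K = Q·L / (A·Δh) = 9.517e-10 × 0.533 / (0.008012 × 0.662) = 9.564e-08 m/s = 0.008263 m/day.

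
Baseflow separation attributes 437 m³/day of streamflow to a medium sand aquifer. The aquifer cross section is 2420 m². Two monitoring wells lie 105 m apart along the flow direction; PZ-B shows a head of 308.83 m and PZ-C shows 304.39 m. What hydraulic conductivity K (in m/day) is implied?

Hydraulic gradient i = (308.83 − 304.39) / 105 = 4.44 / 105 = 0.04229.
From Q = K·A·i, K = Q / (A·i) = 437 / (2420 × 0.04229) = 4.270 m/day.

4.27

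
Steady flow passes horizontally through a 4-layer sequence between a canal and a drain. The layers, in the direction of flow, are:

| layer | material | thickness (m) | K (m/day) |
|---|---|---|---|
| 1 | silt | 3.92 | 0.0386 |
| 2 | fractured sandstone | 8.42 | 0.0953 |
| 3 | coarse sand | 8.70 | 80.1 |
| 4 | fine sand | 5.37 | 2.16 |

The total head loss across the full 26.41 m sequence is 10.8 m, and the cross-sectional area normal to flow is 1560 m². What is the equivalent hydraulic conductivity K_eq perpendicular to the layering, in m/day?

Flow is perpendicular to layering, so the layers act in series and the equivalent K is the thickness-weighted harmonic mean.
Total thickness L = 3.92 + 8.42 + 8.70 + 5.37 = 26.41 m.
Σ(b_i/K_i) = 3.92/0.0386 + 8.42/0.0953 + 8.70/80.1 + 5.37/2.16 = 192.5 d.
K_eq = L / Σ(b_i/K_i) = 26.41 / 192.5 = 0.1372 m/day.

0.137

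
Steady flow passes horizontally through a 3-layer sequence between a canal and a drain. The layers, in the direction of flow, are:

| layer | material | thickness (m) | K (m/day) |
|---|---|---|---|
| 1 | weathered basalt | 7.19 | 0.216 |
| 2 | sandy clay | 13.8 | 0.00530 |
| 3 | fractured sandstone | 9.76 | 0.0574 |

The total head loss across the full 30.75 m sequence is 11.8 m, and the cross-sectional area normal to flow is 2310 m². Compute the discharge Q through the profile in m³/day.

Flow is perpendicular to layering, so the layers act in series and the equivalent K is the thickness-weighted harmonic mean.
Total thickness L = 7.19 + 13.8 + 9.76 = 30.75 m.
Σ(b_i/K_i) = 7.19/0.216 + 13.8/0.00530 + 9.76/0.0574 = 2807 d.
K_eq = L / Σ(b_i/K_i) = 30.75 / 2807 = 0.01095 m/day.
Q = K_eq · A · (Δh/L) = 0.01095 × 2310 × (11.8/30.75) = 9.710 m³/day.

9.71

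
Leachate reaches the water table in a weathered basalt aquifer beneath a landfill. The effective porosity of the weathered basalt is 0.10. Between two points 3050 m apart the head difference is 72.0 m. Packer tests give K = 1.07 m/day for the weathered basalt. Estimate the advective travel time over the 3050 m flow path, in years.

33.1

Hydraulic gradient i = Δh / L = 72.0 / 3050 = 0.02361.
Darcy flux q = K · i = 1.070 × 0.02361 = 0.02526 m/day.
Seepage velocity v = q / n_e = 0.02526 / 0.10 = 0.2526 m/day.
Travel time t = L / v = 3050 / 0.2526 = 12075 days = 33.06 years.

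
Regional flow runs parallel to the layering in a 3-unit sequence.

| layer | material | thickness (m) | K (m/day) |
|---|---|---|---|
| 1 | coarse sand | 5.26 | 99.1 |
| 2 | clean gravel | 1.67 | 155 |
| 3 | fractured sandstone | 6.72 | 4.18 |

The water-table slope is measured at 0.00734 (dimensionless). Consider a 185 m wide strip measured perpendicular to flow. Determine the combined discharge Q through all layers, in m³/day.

1100

Flow is parallel to layering, so each bed carries its own Darcy discharge and the transmissivities add.
Σ(K_i·b_i) = 99.1×5.26 + 155×1.67 + 4.18×6.72 = 808.2 m²/day.
Hydraulic gradient i = 0.00734.
Q = Σ(K_i·b_i) · W · i = 808.2 × 185 × 0.007340 = 1097 m³/day.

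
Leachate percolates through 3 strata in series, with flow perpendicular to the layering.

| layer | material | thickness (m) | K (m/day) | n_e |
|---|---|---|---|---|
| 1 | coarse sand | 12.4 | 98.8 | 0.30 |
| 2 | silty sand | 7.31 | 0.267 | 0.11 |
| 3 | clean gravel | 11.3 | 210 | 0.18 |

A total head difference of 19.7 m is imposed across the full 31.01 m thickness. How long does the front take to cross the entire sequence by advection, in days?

9.17

With flow normal to the layers, continuity requires the same specific discharge q through every layer.
Σ(b_i/K_i) = 12.4/98.8 + 7.31/0.267 + 11.3/210 = 27.56 d.
q = Δh / Σ(b_i/K_i) = 19.7 / 27.56 = 0.7149 m/day.
In each layer the seepage velocity is v_i = q/n_i, so the layer transit time is t_i = b_i·n_i / q:
  layer 1 (coarse sand): t_1 = 12.4 × 0.30 / 0.7149 = 5.204 d
  layer 2 (silty sand): t_2 = 7.31 × 0.11 / 0.7149 = 1.125 d
  layer 3 (clean gravel): t_3 = 11.3 × 0.18 / 0.7149 = 2.845 d
Total t = Σ t_i = 9.174 days.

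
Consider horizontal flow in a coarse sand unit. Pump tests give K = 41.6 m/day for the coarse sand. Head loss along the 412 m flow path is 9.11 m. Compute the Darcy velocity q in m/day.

0.920

Hydraulic gradient i = Δh / L = 9.11 / 412 = 0.02211.
Specific discharge q = K · i = 41.60 × 0.02211 = 0.9198 m/day.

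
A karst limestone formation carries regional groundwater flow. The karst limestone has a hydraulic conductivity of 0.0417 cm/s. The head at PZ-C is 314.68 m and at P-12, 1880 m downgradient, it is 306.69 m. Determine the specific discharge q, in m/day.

Convert K: 0.0417 cm/s × 864 = 36.03 m/day.
Hydraulic gradient i = (314.68 − 306.69) / 1880 = 7.99 / 1880 = 0.004250.
Specific discharge q = K · i = 36.03 × 0.004250 = 0.1531 m/day.

0.153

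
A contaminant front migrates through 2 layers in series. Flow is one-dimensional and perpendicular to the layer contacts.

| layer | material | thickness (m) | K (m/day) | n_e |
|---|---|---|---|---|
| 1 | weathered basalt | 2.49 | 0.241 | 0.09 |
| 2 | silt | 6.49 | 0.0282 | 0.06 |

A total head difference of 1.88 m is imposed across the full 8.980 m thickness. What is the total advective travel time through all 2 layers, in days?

With flow normal to the layers, continuity requires the same specific discharge q through every layer.
Σ(b_i/K_i) = 2.49/0.241 + 6.49/0.0282 = 240.5 d.
q = Δh / Σ(b_i/K_i) = 1.88 / 240.5 = 0.007818 m/day.
In each layer the seepage velocity is v_i = q/n_i, so the layer transit time is t_i = b_i·n_i / q:
  layer 1 (weathered basalt): t_1 = 2.49 × 0.09 / 0.007818 = 28.66 d
  layer 2 (silt): t_2 = 6.49 × 0.06 / 0.007818 = 49.81 d
Total t = Σ t_i = 78.47 days.

78.5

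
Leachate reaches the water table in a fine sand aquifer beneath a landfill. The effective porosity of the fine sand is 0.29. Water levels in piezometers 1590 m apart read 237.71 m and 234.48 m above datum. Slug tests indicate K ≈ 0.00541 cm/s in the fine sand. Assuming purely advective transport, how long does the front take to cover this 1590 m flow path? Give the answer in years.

133

Convert K: 0.00541 cm/s × 864 = 4.674 m/day.
Hydraulic gradient i = (237.71 − 234.48) / 1590 = 3.23 / 1590 = 0.002031.
Darcy flux q = K · i = 4.674 × 0.002031 = 0.009495 m/day.
Seepage velocity v = q / n_e = 0.009495 / 0.29 = 0.03274 m/day.
Travel time t = L / v = 1590 / 0.03274 = 48560 days = 133.0 years.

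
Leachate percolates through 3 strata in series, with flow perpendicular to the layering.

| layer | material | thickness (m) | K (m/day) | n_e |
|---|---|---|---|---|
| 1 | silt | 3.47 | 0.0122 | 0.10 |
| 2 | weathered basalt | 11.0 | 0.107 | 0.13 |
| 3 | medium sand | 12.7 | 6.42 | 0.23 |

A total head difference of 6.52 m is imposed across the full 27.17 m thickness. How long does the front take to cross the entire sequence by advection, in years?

With flow normal to the layers, continuity requires the same specific discharge q through every layer.
Σ(b_i/K_i) = 3.47/0.0122 + 11.0/0.107 + 12.7/6.42 = 389.2 d.
q = Δh / Σ(b_i/K_i) = 6.52 / 389.2 = 0.01675 m/day.
In each layer the seepage velocity is v_i = q/n_i, so the layer transit time is t_i = b_i·n_i / q:
  layer 1 (silt): t_1 = 3.47 × 0.10 / 0.01675 = 20.71 d
  layer 2 (weathered basalt): t_2 = 11.0 × 0.13 / 0.01675 = 85.36 d
  layer 3 (medium sand): t_3 = 12.7 × 0.23 / 0.01675 = 174.4 d
Total t = Σ t_i = 280.4 days = 0.7678 years.

0.768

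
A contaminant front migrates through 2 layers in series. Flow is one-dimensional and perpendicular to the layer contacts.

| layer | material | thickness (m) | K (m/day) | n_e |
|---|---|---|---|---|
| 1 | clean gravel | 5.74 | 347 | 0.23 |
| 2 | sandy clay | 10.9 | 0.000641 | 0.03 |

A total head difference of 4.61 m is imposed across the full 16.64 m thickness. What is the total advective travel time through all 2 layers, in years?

With flow normal to the layers, continuity requires the same specific discharge q through every layer.
Σ(b_i/K_i) = 5.74/347 + 10.9/0.000641 = 17005 d.
q = Δh / Σ(b_i/K_i) = 4.61 / 17005 = 0.0002711 m/day.
In each layer the seepage velocity is v_i = q/n_i, so the layer transit time is t_i = b_i·n_i / q:
  layer 1 (clean gravel): t_1 = 5.74 × 0.23 / 0.0002711 = 4870 d
  layer 2 (sandy clay): t_2 = 10.9 × 0.03 / 0.0002711 = 1206 d
Total t = Σ t_i = 6076 days = 16.64 years.

16.6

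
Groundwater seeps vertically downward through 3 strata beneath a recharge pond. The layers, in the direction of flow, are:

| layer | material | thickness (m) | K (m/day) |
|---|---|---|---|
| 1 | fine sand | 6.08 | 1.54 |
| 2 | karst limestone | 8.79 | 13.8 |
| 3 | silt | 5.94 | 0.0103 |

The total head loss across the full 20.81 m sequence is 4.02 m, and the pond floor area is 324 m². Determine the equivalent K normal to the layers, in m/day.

Flow is perpendicular to layering, so the layers act in series and the equivalent K is the thickness-weighted harmonic mean.
Total thickness L = 6.08 + 8.79 + 5.94 = 20.81 m.
Σ(b_i/K_i) = 6.08/1.54 + 8.79/13.8 + 5.94/0.0103 = 581.3 d.
K_eq = L / Σ(b_i/K_i) = 20.81 / 581.3 = 0.03580 m/day.

0.0358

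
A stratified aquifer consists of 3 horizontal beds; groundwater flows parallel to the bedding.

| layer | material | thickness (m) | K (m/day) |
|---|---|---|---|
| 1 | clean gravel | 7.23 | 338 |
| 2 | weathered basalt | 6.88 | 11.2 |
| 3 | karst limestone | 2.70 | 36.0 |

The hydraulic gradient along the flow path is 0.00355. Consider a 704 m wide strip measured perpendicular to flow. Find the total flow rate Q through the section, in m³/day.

6540

Flow is parallel to layering, so each bed carries its own Darcy discharge and the transmissivities add.
Σ(K_i·b_i) = 338×7.23 + 11.2×6.88 + 36.0×2.70 = 2618 m²/day.
Hydraulic gradient i = 0.00355.
Q = Σ(K_i·b_i) · W · i = 2618 × 704 × 0.003550 = 6543 m³/day.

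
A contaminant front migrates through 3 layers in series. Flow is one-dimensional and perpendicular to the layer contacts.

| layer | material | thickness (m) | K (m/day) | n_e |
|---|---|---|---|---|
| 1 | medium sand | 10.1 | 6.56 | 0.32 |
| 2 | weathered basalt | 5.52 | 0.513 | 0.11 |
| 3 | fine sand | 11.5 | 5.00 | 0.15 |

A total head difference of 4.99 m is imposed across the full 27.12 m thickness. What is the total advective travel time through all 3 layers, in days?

With flow normal to the layers, continuity requires the same specific discharge q through every layer.
Σ(b_i/K_i) = 10.1/6.56 + 5.52/0.513 + 11.5/5.00 = 14.60 d.
q = Δh / Σ(b_i/K_i) = 4.99 / 14.60 = 0.3418 m/day.
In each layer the seepage velocity is v_i = q/n_i, so the layer transit time is t_i = b_i·n_i / q:
  layer 1 (medium sand): t_1 = 10.1 × 0.32 / 0.3418 = 9.456 d
  layer 2 (weathered basalt): t_2 = 5.52 × 0.11 / 0.3418 = 1.777 d
  layer 3 (fine sand): t_3 = 11.5 × 0.15 / 0.3418 = 5.047 d
Total t = Σ t_i = 16.28 days.

16.3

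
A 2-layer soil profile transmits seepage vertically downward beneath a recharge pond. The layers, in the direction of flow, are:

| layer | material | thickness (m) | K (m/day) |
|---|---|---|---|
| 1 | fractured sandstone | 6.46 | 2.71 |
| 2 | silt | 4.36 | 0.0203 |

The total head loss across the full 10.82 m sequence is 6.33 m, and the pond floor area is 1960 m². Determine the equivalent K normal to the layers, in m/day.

Flow is perpendicular to layering, so the layers act in series and the equivalent K is the thickness-weighted harmonic mean.
Total thickness L = 6.46 + 4.36 = 10.82 m.
Σ(b_i/K_i) = 6.46/2.71 + 4.36/0.0203 = 217.2 d.
K_eq = L / Σ(b_i/K_i) = 10.82 / 217.2 = 0.04982 m/day.

0.0498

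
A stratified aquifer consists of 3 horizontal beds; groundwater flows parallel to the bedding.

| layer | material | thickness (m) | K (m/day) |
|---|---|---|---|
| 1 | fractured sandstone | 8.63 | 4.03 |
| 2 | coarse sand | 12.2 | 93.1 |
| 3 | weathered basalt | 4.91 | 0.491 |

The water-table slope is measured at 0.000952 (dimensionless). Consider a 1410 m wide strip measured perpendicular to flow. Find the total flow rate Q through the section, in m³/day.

1570

Flow is parallel to layering, so each bed carries its own Darcy discharge and the transmissivities add.
Σ(K_i·b_i) = 4.03×8.63 + 93.1×12.2 + 0.491×4.91 = 1173 m²/day.
Hydraulic gradient i = 0.000952.
Q = Σ(K_i·b_i) · W · i = 1173 × 1410 × 0.0009520 = 1575 m³/day.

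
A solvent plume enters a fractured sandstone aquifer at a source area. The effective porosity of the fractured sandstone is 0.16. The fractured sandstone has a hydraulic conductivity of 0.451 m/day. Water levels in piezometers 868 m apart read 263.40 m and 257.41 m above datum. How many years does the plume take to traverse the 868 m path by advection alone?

Hydraulic gradient i = (263.40 − 257.41) / 868 = 5.99 / 868 = 0.006901.
Darcy flux q = K · i = 0.4510 × 0.006901 = 0.003112 m/day.
Seepage velocity v = q / n_e = 0.003112 / 0.16 = 0.01945 m/day.
Travel time t = L / v = 868 / 0.01945 = 44623 days = 122.2 years.

122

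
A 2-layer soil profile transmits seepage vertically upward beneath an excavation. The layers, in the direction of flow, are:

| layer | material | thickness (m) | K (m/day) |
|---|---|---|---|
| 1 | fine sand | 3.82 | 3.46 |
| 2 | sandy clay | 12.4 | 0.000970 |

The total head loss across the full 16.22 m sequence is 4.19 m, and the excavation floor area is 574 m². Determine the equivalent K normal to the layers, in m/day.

Flow is perpendicular to layering, so the layers act in series and the equivalent K is the thickness-weighted harmonic mean.
Total thickness L = 3.82 + 12.4 = 16.22 m.
Σ(b_i/K_i) = 3.82/3.46 + 12.4/0.000970 = 12785 d.
K_eq = L / Σ(b_i/K_i) = 16.22 / 12785 = 0.001269 m/day.

0.00127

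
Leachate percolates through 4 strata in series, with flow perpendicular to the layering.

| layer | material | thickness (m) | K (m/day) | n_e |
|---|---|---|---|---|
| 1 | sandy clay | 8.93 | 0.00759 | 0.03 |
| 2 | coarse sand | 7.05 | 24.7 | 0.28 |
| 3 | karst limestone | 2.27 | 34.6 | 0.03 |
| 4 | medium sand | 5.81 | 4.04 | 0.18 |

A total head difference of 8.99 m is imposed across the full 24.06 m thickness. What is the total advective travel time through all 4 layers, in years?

1.20

With flow normal to the layers, continuity requires the same specific discharge q through every layer.
Σ(b_i/K_i) = 8.93/0.00759 + 7.05/24.7 + 2.27/34.6 + 5.81/4.04 = 1178 d.
q = Δh / Σ(b_i/K_i) = 8.99 / 1178 = 0.007629 m/day.
In each layer the seepage velocity is v_i = q/n_i, so the layer transit time is t_i = b_i·n_i / q:
  layer 1 (sandy clay): t_1 = 8.93 × 0.03 / 0.007629 = 35.11 d
  layer 2 (coarse sand): t_2 = 7.05 × 0.28 / 0.007629 = 258.7 d
  layer 3 (karst limestone): t_3 = 2.27 × 0.03 / 0.007629 = 8.926 d
  layer 4 (medium sand): t_4 = 5.81 × 0.18 / 0.007629 = 137.1 d
Total t = Σ t_i = 439.9 days = 1.204 years.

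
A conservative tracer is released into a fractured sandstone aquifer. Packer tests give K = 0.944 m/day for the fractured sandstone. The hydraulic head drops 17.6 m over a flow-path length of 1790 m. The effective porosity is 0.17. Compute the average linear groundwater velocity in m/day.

0.0546

Hydraulic gradient i = Δh / L = 17.6 / 1790 = 0.009832.
Darcy flux q = K · i = 0.9440 × 0.009832 = 0.009282 m/day.
Seepage velocity v = q / n_e = 0.009282 / 0.17 = 0.05460 m/day.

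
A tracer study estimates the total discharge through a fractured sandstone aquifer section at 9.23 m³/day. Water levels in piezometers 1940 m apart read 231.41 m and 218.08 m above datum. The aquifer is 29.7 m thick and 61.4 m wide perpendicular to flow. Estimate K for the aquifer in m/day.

0.737

Cross-sectional area A = 61.4 × 29.7 = 1824 m².
Hydraulic gradient i = (231.41 − 218.08) / 1940 = 13.33 / 1940 = 0.006871.
From Q = K·A·i, K = Q / (A·i) = 9.23 / (1824 × 0.006871) = 0.7366 m/day.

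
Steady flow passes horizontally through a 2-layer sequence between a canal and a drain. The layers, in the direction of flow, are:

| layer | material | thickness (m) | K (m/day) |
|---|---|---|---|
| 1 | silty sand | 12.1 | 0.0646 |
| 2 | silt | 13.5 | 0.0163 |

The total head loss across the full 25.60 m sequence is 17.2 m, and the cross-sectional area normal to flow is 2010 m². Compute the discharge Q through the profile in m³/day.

Flow is perpendicular to layering, so the layers act in series and the equivalent K is the thickness-weighted harmonic mean.
Total thickness L = 12.1 + 13.5 = 25.60 m.
Σ(b_i/K_i) = 12.1/0.0646 + 13.5/0.0163 = 1016 d.
K_eq = L / Σ(b_i/K_i) = 25.60 / 1016 = 0.02521 m/day.
Q = K_eq · A · (Δh/L) = 0.02521 × 2010 × (17.2/25.60) = 34.04 m³/day.

34.0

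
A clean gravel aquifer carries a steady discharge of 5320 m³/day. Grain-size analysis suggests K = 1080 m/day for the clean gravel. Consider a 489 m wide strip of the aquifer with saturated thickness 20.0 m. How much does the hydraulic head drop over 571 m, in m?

0.288

Cross-sectional area A = 489 × 20.0 = 9780 m².
From Q = K·A·i, i = Q / (K·A) = 5320 / (1080 × 9780) = 0.0005037.
Head loss Δh = i · L = 0.0005037 × 571 = 0.2876 m.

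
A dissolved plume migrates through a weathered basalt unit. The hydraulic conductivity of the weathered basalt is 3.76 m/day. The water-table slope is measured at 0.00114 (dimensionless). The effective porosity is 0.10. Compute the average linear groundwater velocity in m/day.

0.0429

Hydraulic gradient i = 0.00114.
Darcy flux q = K · i = 3.760 × 0.001140 = 0.004286 m/day.
Seepage velocity v = q / n_e = 0.004286 / 0.10 = 0.04286 m/day.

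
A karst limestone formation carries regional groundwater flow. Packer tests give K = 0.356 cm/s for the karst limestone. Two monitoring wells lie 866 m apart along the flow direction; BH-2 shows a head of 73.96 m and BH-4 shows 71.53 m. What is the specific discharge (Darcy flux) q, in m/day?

0.863

Convert K: 0.356 cm/s × 864 = 307.6 m/day.
Hydraulic gradient i = (73.96 − 71.53) / 866 = 2.43 / 866 = 0.002806.
Specific discharge q = K · i = 307.6 × 0.002806 = 0.8631 m/day.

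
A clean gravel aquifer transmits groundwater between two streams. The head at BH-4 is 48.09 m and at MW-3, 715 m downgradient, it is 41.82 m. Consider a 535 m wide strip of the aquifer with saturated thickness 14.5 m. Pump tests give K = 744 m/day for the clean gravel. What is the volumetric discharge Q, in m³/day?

50600

Cross-sectional area A = 535 × 14.5 = 7758 m².
Hydraulic gradient i = (48.09 − 41.82) / 715 = 6.27 / 715 = 0.008769.
Darcy's law: Q = K · A · i = 744.0 × 7758 × 0.008769 = 50612 m³/day.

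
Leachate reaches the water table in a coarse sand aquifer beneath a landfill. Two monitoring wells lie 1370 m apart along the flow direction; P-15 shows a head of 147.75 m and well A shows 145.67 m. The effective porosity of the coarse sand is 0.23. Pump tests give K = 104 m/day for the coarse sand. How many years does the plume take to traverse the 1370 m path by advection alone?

5.46

Hydraulic gradient i = (147.75 − 145.67) / 1370 = 2.08 / 1370 = 0.001518.
Darcy flux q = K · i = 104.0 × 0.001518 = 0.1579 m/day.
Seepage velocity v = q / n_e = 0.1579 / 0.23 = 0.6865 m/day.
Travel time t = L / v = 1370 / 0.6865 = 1996 days = 5.464 years.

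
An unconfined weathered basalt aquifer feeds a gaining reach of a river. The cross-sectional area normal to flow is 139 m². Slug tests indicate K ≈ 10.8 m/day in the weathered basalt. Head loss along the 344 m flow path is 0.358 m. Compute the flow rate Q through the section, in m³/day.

Hydraulic gradient i = Δh / L = 0.358 / 344 = 0.001041.
Darcy's law: Q = K · A · i = 10.80 × 139.0 × 0.001041 = 1.562 m³/day.

1.56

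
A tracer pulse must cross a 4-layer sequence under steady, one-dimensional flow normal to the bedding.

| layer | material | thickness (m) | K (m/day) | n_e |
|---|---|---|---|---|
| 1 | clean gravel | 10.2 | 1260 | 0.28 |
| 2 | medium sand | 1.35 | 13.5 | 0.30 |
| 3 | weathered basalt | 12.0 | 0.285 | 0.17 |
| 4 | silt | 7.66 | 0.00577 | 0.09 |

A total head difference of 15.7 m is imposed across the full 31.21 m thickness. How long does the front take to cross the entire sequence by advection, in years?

1.43

With flow normal to the layers, continuity requires the same specific discharge q through every layer.
Σ(b_i/K_i) = 10.2/1260 + 1.35/13.5 + 12.0/0.285 + 7.66/0.00577 = 1370 d.
q = Δh / Σ(b_i/K_i) = 15.7 / 1370 = 0.01146 m/day.
In each layer the seepage velocity is v_i = q/n_i, so the layer transit time is t_i = b_i·n_i / q:
  layer 1 (clean gravel): t_1 = 10.2 × 0.28 / 0.01146 = 249.2 d
  layer 2 (medium sand): t_2 = 1.35 × 0.30 / 0.01146 = 35.33 d
  layer 3 (weathered basalt): t_3 = 12.0 × 0.17 / 0.01146 = 178.0 d
  layer 4 (silt): t_4 = 7.66 × 0.09 / 0.01146 = 60.15 d
Total t = Σ t_i = 522.6 days = 1.431 years.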